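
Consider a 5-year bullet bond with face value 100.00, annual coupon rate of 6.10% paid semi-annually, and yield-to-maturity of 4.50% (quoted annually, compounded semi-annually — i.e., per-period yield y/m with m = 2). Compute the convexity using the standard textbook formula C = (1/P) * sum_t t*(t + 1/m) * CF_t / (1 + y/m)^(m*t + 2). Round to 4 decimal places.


Coupon per period c = face * coupon_rate / m = 3.050000
Periods per year m = 2; per-period yield y/m = 0.022500
Number of cashflows N = 10
Cashflows (t years, CF_t, discount factor 1/(1+y/m)^(m*t), PV):
  t = 0.5000: CF_t = 3.050000, DF = 0.977995, PV = 2.982885
  t = 1.0000: CF_t = 3.050000, DF = 0.956474, PV = 2.917247
  t = 1.5000: CF_t = 3.050000, DF = 0.935427, PV = 2.853053
  t = 2.0000: CF_t = 3.050000, DF = 0.914843, PV = 2.790272
  t = 2.5000: CF_t = 3.050000, DF = 0.894712, PV = 2.728873
  t = 3.0000: CF_t = 3.050000, DF = 0.875024, PV = 2.668824
  t = 3.5000: CF_t = 3.050000, DF = 0.855769, PV = 2.610097
  t = 4.0000: CF_t = 3.050000, DF = 0.836938, PV = 2.552662
  t = 4.5000: CF_t = 3.050000, DF = 0.818522, PV = 2.496491
  t = 5.0000: CF_t = 103.050000, DF = 0.800510, PV = 82.492569
Price P = sum_t PV_t = 107.092973
Convexity numerator sum_t t*(t + 1/m) * CF_t / (1+y/m)^(m*t + 2):
  t = 0.5000: term = 1.426527
  t = 1.0000: term = 4.185408
  t = 1.5000: term = 8.186618
  t = 2.0000: term = 13.344120
  t = 2.5000: term = 19.575726
  t = 3.0000: term = 26.802951
  t = 3.5000: term = 34.950873
  t = 4.0000: term = 43.948006
  t = 4.5000: term = 53.726169
  t = 5.0000: term = 2169.805920
Convexity = (1/P) * sum = 2375.952318 / 107.092973 = 22.185884

Answer: Convexity = 22.1859


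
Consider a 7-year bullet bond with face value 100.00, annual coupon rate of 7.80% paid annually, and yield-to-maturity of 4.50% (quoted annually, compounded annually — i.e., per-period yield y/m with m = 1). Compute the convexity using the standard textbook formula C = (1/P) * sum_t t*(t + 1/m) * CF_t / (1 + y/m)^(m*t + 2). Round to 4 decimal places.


Coupon per period c = face * coupon_rate / m = 7.800000
Periods per year m = 1; per-period yield y/m = 0.045000
Number of cashflows N = 7
Cashflows (t years, CF_t, discount factor 1/(1+y/m)^(m*t), PV):
  t = 1.0000: CF_t = 7.800000, DF = 0.956938, PV = 7.464115
  t = 2.0000: CF_t = 7.800000, DF = 0.915730, PV = 7.142694
  t = 3.0000: CF_t = 7.800000, DF = 0.876297, PV = 6.835114
  t = 4.0000: CF_t = 7.800000, DF = 0.838561, PV = 6.540778
  t = 5.0000: CF_t = 7.800000, DF = 0.802451, PV = 6.259118
  t = 6.0000: CF_t = 7.800000, DF = 0.767896, PV = 5.989587
  t = 7.0000: CF_t = 107.800000, DF = 0.734828, PV = 79.214508
Price P = sum_t PV_t = 119.445913
Convexity numerator sum_t t*(t + 1/m) * CF_t / (1+y/m)^(m*t + 2):
  t = 1.0000: term = 13.670227
  t = 2.0000: term = 39.244671
  t = 3.0000: term = 75.109418
  t = 4.0000: term = 119.791735
  t = 5.0000: term = 171.949859
  t = 6.0000: term = 230.363448
  t = 7.0000: term = 4062.189449
Convexity = (1/P) * sum = 4712.318807 / 119.445913 = 39.451486

Answer: Convexity = 39.4515


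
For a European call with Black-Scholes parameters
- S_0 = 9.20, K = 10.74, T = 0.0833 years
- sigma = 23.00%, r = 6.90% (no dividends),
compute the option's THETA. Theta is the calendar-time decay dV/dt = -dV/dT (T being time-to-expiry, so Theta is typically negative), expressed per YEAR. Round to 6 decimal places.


Answer: Theta = -0.135083

Derivation:
d1 = -2.2117534687; d2 = -2.2781354693
phi(d1) = 0.0345666741; exp(-qT) = 1.0000000000; exp(-rT) = 0.9942687864
Theta = -S*exp(-qT)*phi(d1)*sigma/(2*sqrt(T)) - r*K*exp(-rT)*N(d2) + q*S*exp(-qT)*N(d1)
N(d1) = 0.0134918519; N(d2) = 0.0113592538; sqrt(T) = 0.2886173938
Term 1 = -9.2000 * 1.0000000000 * 0.0345666741 * 0.2300 / (2 * 0.2886173938) = -0.1267128800
Term 2 = -0.0690 * 10.7400 * 0.9942687864 * 0.0113592538 = -0.0083696439
Term 3 = 0 (no dividend yield, q = 0)
Theta = -0.1267128800 + (-0.0083696439) + (0.0000000000) = -0.135083


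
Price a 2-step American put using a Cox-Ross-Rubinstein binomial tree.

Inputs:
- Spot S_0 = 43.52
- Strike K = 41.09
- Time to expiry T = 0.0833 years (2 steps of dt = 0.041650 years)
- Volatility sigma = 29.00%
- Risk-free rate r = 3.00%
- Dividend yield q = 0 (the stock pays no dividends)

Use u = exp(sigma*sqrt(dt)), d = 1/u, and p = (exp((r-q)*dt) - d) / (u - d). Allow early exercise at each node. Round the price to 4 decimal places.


Answer: Price = V(0,0) = 0.6158

Derivation:
dt = T/N = 0.041650
u = exp(sigma*sqrt(dt)) = 1.060971; d = 1/u = 0.942533
p = (exp((r-q)*dt) - d) / (u - d) = 0.495765
Discount per step: exp(-r*dt) = 0.998751
Stock lattice S(k, i) with i counting down-moves:
  k=0: S(0,0) = 43.5200
  k=1: S(1,0) = 46.1734; S(1,1) = 41.0190
  k=2: S(2,0) = 48.9887; S(2,1) = 43.5200; S(2,2) = 38.6618
Terminal payoffs V(N, i) = max(K - S_T, 0):
  V(2,0) = 0.000000; V(2,1) = 0.000000; V(2,2) = 2.428190
Backward induction: V(k, i) = exp(-r*dt) * [p * V(k+1, i) + (1-p) * V(k+1, i+1)]; then take max(V_cont, immediate exercise) for American.
  V(1,0) = exp(-r*dt) * [p*0.000000 + (1-p)*0.000000] = 0.000000; exercise = 0.000000; V(1,0) = max -> 0.000000
  V(1,1) = exp(-r*dt) * [p*0.000000 + (1-p)*2.428190] = 1.222850; exercise = 0.070956; V(1,1) = max -> 1.222850
  V(0,0) = exp(-r*dt) * [p*0.000000 + (1-p)*1.222850] = 0.615834; exercise = 0.000000; V(0,0) = max -> 0.615834


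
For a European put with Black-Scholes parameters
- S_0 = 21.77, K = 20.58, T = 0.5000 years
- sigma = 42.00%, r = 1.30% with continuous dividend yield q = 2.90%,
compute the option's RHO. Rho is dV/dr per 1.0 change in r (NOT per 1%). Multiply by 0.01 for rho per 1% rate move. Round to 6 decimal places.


d1 = 0.3108345272; d2 = 0.0138496791
phi(d1) = 0.3801278692; exp(-qT) = 0.9856046187; exp(-rT) = 0.9935210793
N(-d2) = 0.4944749541
Rho = -K*T*exp(-rT)*N(-d2) = -20.5800 * 0.5000 * 0.9935210793 * 0.4944749541 = -5.055182

Answer: Rho = -5.055182


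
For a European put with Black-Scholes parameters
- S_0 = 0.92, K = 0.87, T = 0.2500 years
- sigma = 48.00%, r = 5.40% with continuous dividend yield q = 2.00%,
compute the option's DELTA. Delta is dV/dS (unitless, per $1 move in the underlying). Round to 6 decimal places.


d1 = 0.3882519100; d2 = 0.1482519100
phi(d1) = 0.3699792685; exp(-qT) = 0.9950124792; exp(-rT) = 0.9865907163
N(-d1) = 0.3489148108
Delta = -exp(-qT) * N(-d1) = -0.9950124792 * 0.3489148108 = -0.347175

Answer: Delta = -0.347175


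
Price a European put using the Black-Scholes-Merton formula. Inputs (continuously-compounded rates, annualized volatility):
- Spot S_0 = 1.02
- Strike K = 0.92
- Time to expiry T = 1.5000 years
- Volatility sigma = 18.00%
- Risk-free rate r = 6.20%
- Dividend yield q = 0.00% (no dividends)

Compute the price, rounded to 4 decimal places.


Answer: Price = 0.0208

Derivation:
d1 = (ln(S/K) + (r - q + 0.5*sigma^2) * T) / (sigma * sqrt(T)) = 1.00013681
d2 = d1 - sigma * sqrt(T) = 0.77968273
exp(-rT) = 0.91119350; exp(-qT) = 1.00000000
P = K * exp(-rT) * N(-d2) - S_0 * exp(-qT) * N(-d1)
N(-d1) = 0.15862215; N(-d2) = 0.21778882
P = 0.9200 * 0.91119350 * 0.21778882 - 1.0200 * 1.00000000 * 0.15862215 = 0.0208


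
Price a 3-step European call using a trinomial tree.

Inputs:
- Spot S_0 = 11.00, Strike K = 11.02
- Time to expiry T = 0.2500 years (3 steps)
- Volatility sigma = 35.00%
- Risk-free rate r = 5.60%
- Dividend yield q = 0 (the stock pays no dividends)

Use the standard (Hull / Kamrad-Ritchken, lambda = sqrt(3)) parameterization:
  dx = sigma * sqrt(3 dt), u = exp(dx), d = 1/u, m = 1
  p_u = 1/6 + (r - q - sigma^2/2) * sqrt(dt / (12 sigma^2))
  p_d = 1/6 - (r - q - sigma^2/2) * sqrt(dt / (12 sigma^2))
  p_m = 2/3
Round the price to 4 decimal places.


dt = T/N = 0.083333; dx = sigma*sqrt(3*dt) = 0.175000
u = exp(dx) = 1.191246; d = 1/u = 0.839457
p_u = 0.165417, p_m = 0.666667, p_d = 0.167917
Discount per step: exp(-r*dt) = 0.995344
Stock lattice S(k, j) with j the centered position index:
  k=0: S(0,+0) = 11.0000
  k=1: S(1,-1) = 9.2340; S(1,+0) = 11.0000; S(1,+1) = 13.1037
  k=2: S(2,-2) = 7.7516; S(2,-1) = 9.2340; S(2,+0) = 11.0000; S(2,+1) = 13.1037; S(2,+2) = 15.6097
  k=3: S(3,-3) = 6.5071; S(3,-2) = 7.7516; S(3,-1) = 9.2340; S(3,+0) = 11.0000; S(3,+1) = 13.1037; S(3,+2) = 15.6097; S(3,+3) = 18.5950
Terminal payoffs V(N, j) = max(S_T - K, 0):
  V(3,-3) = 0.000000; V(3,-2) = 0.000000; V(3,-1) = 0.000000; V(3,+0) = 0.000000; V(3,+1) = 2.083708; V(3,+2) = 4.589743; V(3,+3) = 7.575047
Backward induction: V(k, j) = exp(-r*dt) * [p_u * V(k+1, j+1) + p_m * V(k+1, j) + p_d * V(k+1, j-1)]
  V(2,-2) = exp(-r*dt) * [p_u*0.000000 + p_m*0.000000 + p_d*0.000000] = 0.000000
  V(2,-1) = exp(-r*dt) * [p_u*0.000000 + p_m*0.000000 + p_d*0.000000] = 0.000000
  V(2,+0) = exp(-r*dt) * [p_u*2.083708 + p_m*0.000000 + p_d*0.000000] = 0.343075
  V(2,+1) = exp(-r*dt) * [p_u*4.589743 + p_m*2.083708 + p_d*0.000000] = 2.138357
  V(2,+2) = exp(-r*dt) * [p_u*7.575047 + p_m*4.589743 + p_d*2.083708] = 4.641048
  V(1,-1) = exp(-r*dt) * [p_u*0.343075 + p_m*0.000000 + p_d*0.000000] = 0.056486
  V(1,+0) = exp(-r*dt) * [p_u*2.138357 + p_m*0.343075 + p_d*0.000000] = 0.579725
  V(1,+1) = exp(-r*dt) * [p_u*4.641048 + p_m*2.138357 + p_d*0.343075] = 2.240406
  V(0,+0) = exp(-r*dt) * [p_u*2.240406 + p_m*0.579725 + p_d*0.056486] = 0.763000

Answer: Price = V(0,0) = 0.7630


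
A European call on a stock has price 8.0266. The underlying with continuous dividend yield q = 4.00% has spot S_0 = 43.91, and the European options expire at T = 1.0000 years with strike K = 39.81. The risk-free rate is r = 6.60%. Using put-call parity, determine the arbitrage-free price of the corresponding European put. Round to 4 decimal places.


Put-call parity: C - P = S_0 * exp(-qT) - K * exp(-rT).
S_0 * exp(-qT) = 43.9100 * 0.96078944 = 42.18826427
K * exp(-rT) = 39.8100 * 0.93613086 = 37.26736971
P = C - S*exp(-qT) + K*exp(-rT)
P = 8.0266 - 42.18826427 + 37.26736971 = 3.1057

Answer: Put price = 3.1057


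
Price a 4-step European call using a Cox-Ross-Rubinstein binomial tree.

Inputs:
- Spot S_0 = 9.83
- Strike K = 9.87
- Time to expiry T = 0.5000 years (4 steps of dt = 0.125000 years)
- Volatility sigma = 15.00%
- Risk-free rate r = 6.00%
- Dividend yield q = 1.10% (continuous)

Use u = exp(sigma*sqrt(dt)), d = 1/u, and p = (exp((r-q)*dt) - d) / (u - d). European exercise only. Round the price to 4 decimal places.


Answer: Price = V(0,0) = 0.4976

Derivation:
dt = T/N = 0.125000
u = exp(sigma*sqrt(dt)) = 1.054464; d = 1/u = 0.948349
p = (exp((r-q)*dt) - d) / (u - d) = 0.544642
Discount per step: exp(-r*dt) = 0.992528
Stock lattice S(k, i) with i counting down-moves:
  k=0: S(0,0) = 9.8300
  k=1: S(1,0) = 10.3654; S(1,1) = 9.3223
  k=2: S(2,0) = 10.9299; S(2,1) = 9.8300; S(2,2) = 8.8408
  k=3: S(3,0) = 11.5252; S(3,1) = 10.3654; S(3,2) = 9.3223; S(3,3) = 8.3841
  k=4: S(4,0) = 12.1529; S(4,1) = 10.9299; S(4,2) = 9.8300; S(4,3) = 8.8408; S(4,4) = 7.9511
Terminal payoffs V(N, i) = max(S_T - K, 0):
  V(4,0) = 2.282938; V(4,1) = 1.059931; V(4,2) = 0.000000; V(4,3) = 0.000000; V(4,4) = 0.000000
Backward induction: V(k, i) = exp(-r*dt) * [p * V(k+1, i) + (1-p) * V(k+1, i+1)].
  V(3,0) = exp(-r*dt) * [p*2.282938 + (1-p)*1.059931] = 1.713135
  V(3,1) = exp(-r*dt) * [p*1.059931 + (1-p)*0.000000] = 0.572969
  V(3,2) = exp(-r*dt) * [p*0.000000 + (1-p)*0.000000] = 0.000000
  V(3,3) = exp(-r*dt) * [p*0.000000 + (1-p)*0.000000] = 0.000000
  V(2,0) = exp(-r*dt) * [p*1.713135 + (1-p)*0.572969] = 1.185030
  V(2,1) = exp(-r*dt) * [p*0.572969 + (1-p)*0.000000] = 0.309731
  V(2,2) = exp(-r*dt) * [p*0.000000 + (1-p)*0.000000] = 0.000000
  V(1,0) = exp(-r*dt) * [p*1.185030 + (1-p)*0.309731] = 0.780580
  V(1,1) = exp(-r*dt) * [p*0.309731 + (1-p)*0.000000] = 0.167432
  V(0,0) = exp(-r*dt) * [p*0.780580 + (1-p)*0.167432] = 0.497632


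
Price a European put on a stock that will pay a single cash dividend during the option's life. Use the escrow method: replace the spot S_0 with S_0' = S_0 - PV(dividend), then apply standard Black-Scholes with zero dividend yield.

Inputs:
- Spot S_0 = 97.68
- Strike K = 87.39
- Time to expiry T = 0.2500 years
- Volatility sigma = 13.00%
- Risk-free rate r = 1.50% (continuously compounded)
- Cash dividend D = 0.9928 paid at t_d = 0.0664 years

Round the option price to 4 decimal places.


Answer: Price = 0.1343

Derivation:
PV(D) = D * exp(-r * t_d) = 0.9928 * 0.99900450 = 0.99181166
S_0' = S_0 - PV(D) = 97.6800 - 0.99181166 = 96.68818834
d1 = (ln(S_0'/K) + (r + sigma^2/2)*T) / (sigma*sqrt(T)) = 1.64573674
d2 = d1 - sigma*sqrt(T) = 1.58073674
exp(-rT) = 0.99625702
N(-d1) = 0.04990899; N(-d2) = 0.05696912
P = K * exp(-rT) * N(-d2) - S_0' * N(-d1) = 87.3900 * 0.99625702 * 0.05696912 - 96.68818834 * 0.04990899 = 0.1343


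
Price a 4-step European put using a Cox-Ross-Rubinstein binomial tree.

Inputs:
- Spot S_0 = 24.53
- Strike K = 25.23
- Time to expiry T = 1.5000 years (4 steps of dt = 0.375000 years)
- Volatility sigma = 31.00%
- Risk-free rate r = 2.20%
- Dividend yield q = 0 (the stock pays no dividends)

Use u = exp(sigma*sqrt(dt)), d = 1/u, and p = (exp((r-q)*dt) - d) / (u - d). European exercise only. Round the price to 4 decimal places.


dt = T/N = 0.375000
u = exp(sigma*sqrt(dt)) = 1.209051; d = 1/u = 0.827095
p = (exp((r-q)*dt) - d) / (u - d) = 0.474372
Discount per step: exp(-r*dt) = 0.991784
Stock lattice S(k, i) with i counting down-moves:
  k=0: S(0,0) = 24.5300
  k=1: S(1,0) = 29.6580; S(1,1) = 20.2886
  k=2: S(2,0) = 35.8580; S(2,1) = 24.5300; S(2,2) = 16.7806
  k=3: S(3,0) = 43.3542; S(3,1) = 29.6580; S(3,2) = 20.2886; S(3,3) = 13.8792
  k=4: S(4,0) = 52.4174; S(4,1) = 35.8580; S(4,2) = 24.5300; S(4,3) = 16.7806; S(4,4) = 11.4794
Terminal payoffs V(N, i) = max(K - S_T, 0):
  V(4,0) = 0.000000; V(4,1) = 0.000000; V(4,2) = 0.700000; V(4,3) = 8.449358; V(4,4) = 13.750590
Backward induction: V(k, i) = exp(-r*dt) * [p * V(k+1, i) + (1-p) * V(k+1, i+1)].
  V(3,0) = exp(-r*dt) * [p*0.000000 + (1-p)*0.000000] = 0.000000
  V(3,1) = exp(-r*dt) * [p*0.000000 + (1-p)*0.700000] = 0.364917
  V(3,2) = exp(-r*dt) * [p*0.700000 + (1-p)*8.449358] = 4.734063
  V(3,3) = exp(-r*dt) * [p*8.449358 + (1-p)*13.750590] = 11.143520
  V(2,0) = exp(-r*dt) * [p*0.000000 + (1-p)*0.364917] = 0.190235
  V(2,1) = exp(-r*dt) * [p*0.364917 + (1-p)*4.734063] = 2.639596
  V(2,2) = exp(-r*dt) * [p*4.734063 + (1-p)*11.143520] = 8.036479
  V(1,0) = exp(-r*dt) * [p*0.190235 + (1-p)*2.639596] = 1.465547
  V(1,1) = exp(-r*dt) * [p*2.639596 + (1-p)*8.036479] = 5.431355
  V(0,0) = exp(-r*dt) * [p*1.465547 + (1-p)*5.431355] = 3.520920

Answer: Price = V(0,0) = 3.5209


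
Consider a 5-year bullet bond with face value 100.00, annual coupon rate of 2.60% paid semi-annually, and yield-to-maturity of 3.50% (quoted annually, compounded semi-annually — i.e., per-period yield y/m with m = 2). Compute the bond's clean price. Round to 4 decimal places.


Answer: Price = 95.9044

Derivation:
Coupon per period c = face * coupon_rate / m = 1.300000
Periods per year m = 2; per-period yield y/m = 0.017500
Number of cashflows N = 10
Cashflows (t years, CF_t, discount factor 1/(1+y/m)^(m*t), PV):
  t = 0.5000: CF_t = 1.300000, DF = 0.982801, PV = 1.277641
  t = 1.0000: CF_t = 1.300000, DF = 0.965898, PV = 1.255667
  t = 1.5000: CF_t = 1.300000, DF = 0.949285, PV = 1.234071
  t = 2.0000: CF_t = 1.300000, DF = 0.932959, PV = 1.212846
  t = 2.5000: CF_t = 1.300000, DF = 0.916913, PV = 1.191986
  t = 3.0000: CF_t = 1.300000, DF = 0.901143, PV = 1.171485
  t = 3.5000: CF_t = 1.300000, DF = 0.885644, PV = 1.151337
  t = 4.0000: CF_t = 1.300000, DF = 0.870412, PV = 1.131535
  t = 4.5000: CF_t = 1.300000, DF = 0.855441, PV = 1.112074
  t = 5.0000: CF_t = 101.300000, DF = 0.840729, PV = 85.165807
Price P = sum_t PV_t = 95.904450


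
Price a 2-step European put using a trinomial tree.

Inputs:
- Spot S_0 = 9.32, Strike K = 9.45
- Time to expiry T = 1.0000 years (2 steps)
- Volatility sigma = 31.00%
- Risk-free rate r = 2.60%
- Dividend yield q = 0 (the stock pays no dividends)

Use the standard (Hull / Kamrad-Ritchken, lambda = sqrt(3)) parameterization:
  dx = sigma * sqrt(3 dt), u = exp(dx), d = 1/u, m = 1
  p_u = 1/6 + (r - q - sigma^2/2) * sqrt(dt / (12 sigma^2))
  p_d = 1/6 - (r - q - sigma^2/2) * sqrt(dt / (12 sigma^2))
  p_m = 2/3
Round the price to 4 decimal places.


dt = T/N = 0.500000; dx = sigma*sqrt(3*dt) = 0.379671
u = exp(dx) = 1.461803; d = 1/u = 0.684086
p_u = 0.152148, p_m = 0.666667, p_d = 0.181186
Discount per step: exp(-r*dt) = 0.987084
Stock lattice S(k, j) with j the centered position index:
  k=0: S(0,+0) = 9.3200
  k=1: S(1,-1) = 6.3757; S(1,+0) = 9.3200; S(1,+1) = 13.6240
  k=2: S(2,-2) = 4.3615; S(2,-1) = 6.3757; S(2,+0) = 9.3200; S(2,+1) = 13.6240; S(2,+2) = 19.9156
Terminal payoffs V(N, j) = max(K - S_T, 0):
  V(2,-2) = 5.088479; V(2,-1) = 3.074314; V(2,+0) = 0.130000; V(2,+1) = 0.000000; V(2,+2) = 0.000000
Backward induction: V(k, j) = exp(-r*dt) * [p_u * V(k+1, j+1) + p_m * V(k+1, j) + p_d * V(k+1, j-1)]
  V(1,-1) = exp(-r*dt) * [p_u*0.130000 + p_m*3.074314 + p_d*5.088479] = 2.952647
  V(1,+0) = exp(-r*dt) * [p_u*0.000000 + p_m*0.130000 + p_d*3.074314] = 0.635375
  V(1,+1) = exp(-r*dt) * [p_u*0.000000 + p_m*0.000000 + p_d*0.130000] = 0.023250
  V(0,+0) = exp(-r*dt) * [p_u*0.023250 + p_m*0.635375 + p_d*2.952647] = 0.949672

Answer: Price = V(0,0) = 0.9497


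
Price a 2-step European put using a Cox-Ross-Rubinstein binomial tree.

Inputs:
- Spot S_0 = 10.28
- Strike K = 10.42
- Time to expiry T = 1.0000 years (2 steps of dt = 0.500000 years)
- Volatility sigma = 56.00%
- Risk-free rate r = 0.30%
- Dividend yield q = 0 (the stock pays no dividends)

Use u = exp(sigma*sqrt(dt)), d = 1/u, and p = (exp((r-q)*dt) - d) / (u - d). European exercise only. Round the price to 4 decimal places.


Answer: Price = V(0,0) = 2.1076

Derivation:
dt = T/N = 0.500000
u = exp(sigma*sqrt(dt)) = 1.485839; d = 1/u = 0.673020
p = (exp((r-q)*dt) - d) / (u - d) = 0.404125
Discount per step: exp(-r*dt) = 0.998501
Stock lattice S(k, i) with i counting down-moves:
  k=0: S(0,0) = 10.2800
  k=1: S(1,0) = 15.2744; S(1,1) = 6.9186
  k=2: S(2,0) = 22.6953; S(2,1) = 10.2800; S(2,2) = 4.6564
Terminal payoffs V(N, i) = max(K - S_T, 0):
  V(2,0) = 0.000000; V(2,1) = 0.140000; V(2,2) = 5.763609
Backward induction: V(k, i) = exp(-r*dt) * [p * V(k+1, i) + (1-p) * V(k+1, i+1)].
  V(1,0) = exp(-r*dt) * [p*0.000000 + (1-p)*0.140000] = 0.083297
  V(1,1) = exp(-r*dt) * [p*0.140000 + (1-p)*5.763609] = 3.485733
  V(0,0) = exp(-r*dt) * [p*0.083297 + (1-p)*3.485733] = 2.107559


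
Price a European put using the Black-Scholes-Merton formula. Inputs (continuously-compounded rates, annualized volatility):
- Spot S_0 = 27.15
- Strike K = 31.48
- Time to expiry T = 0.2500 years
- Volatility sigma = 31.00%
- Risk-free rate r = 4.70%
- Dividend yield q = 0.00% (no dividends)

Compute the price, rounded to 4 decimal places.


d1 = (ln(S/K) + (r - q + 0.5*sigma^2) * T) / (sigma * sqrt(T)) = -0.80137340
d2 = d1 - sigma * sqrt(T) = -0.95637340
exp(-rT) = 0.98831876; exp(-qT) = 1.00000000
P = K * exp(-rT) * N(-d2) - S_0 * exp(-qT) * N(-d1)
N(-d1) = 0.78854225; N(-d2) = 0.83055819
P = 31.4800 * 0.98831876 * 0.83055819 - 27.1500 * 1.00000000 * 0.78854225 = 4.4316

Answer: Price = 4.4316


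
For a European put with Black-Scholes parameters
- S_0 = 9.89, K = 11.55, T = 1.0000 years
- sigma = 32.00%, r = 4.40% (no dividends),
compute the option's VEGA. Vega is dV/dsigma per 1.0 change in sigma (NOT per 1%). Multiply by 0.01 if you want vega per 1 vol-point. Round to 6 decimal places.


Answer: Vega = 3.876878

Derivation:
d1 = -0.1873790354; d2 = -0.5073790354
phi(d1) = 0.3919997862; exp(-qT) = 1.0000000000; exp(-rT) = 0.9569539575
Vega = S * exp(-qT) * phi(d1) * sqrt(T) = 9.8900 * 1.0000000000 * 0.3919997862 * 1.0000000000 = 3.876878


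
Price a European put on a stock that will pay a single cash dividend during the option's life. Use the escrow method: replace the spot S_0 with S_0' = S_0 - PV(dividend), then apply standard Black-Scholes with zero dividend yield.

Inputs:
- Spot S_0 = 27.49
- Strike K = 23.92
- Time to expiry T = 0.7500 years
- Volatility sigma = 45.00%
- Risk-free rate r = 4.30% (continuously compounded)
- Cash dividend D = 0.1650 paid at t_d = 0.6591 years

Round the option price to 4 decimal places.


PV(D) = D * exp(-r * t_d) = 0.1650 * 0.97205655 = 0.16038933
S_0' = S_0 - PV(D) = 27.4900 - 0.16038933 = 27.32961067
d1 = (ln(S_0'/K) + (r + sigma^2/2)*T) / (sigma*sqrt(T)) = 0.61954386
d2 = d1 - sigma*sqrt(T) = 0.22983243
exp(-rT) = 0.96826449
N(-d1) = 0.26777907; N(-d2) = 0.40911099
P = K * exp(-rT) * N(-d2) - S_0' * N(-d1) = 23.9200 * 0.96826449 * 0.40911099 - 27.32961067 * 0.26777907 = 2.1571

Answer: Price = 2.1571


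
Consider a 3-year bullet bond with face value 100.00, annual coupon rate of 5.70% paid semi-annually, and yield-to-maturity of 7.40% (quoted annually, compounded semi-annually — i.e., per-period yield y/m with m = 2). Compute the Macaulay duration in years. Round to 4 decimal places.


Coupon per period c = face * coupon_rate / m = 2.850000
Periods per year m = 2; per-period yield y/m = 0.037000
Number of cashflows N = 6
Cashflows (t years, CF_t, discount factor 1/(1+y/m)^(m*t), PV):
  t = 0.5000: CF_t = 2.850000, DF = 0.964320, PV = 2.748312
  t = 1.0000: CF_t = 2.850000, DF = 0.929913, PV = 2.650253
  t = 1.5000: CF_t = 2.850000, DF = 0.896734, PV = 2.555692
  t = 2.0000: CF_t = 2.850000, DF = 0.864739, PV = 2.464506
  t = 2.5000: CF_t = 2.850000, DF = 0.833885, PV = 2.376573
  t = 3.0000: CF_t = 102.850000, DF = 0.804132, PV = 82.704998
Price P = sum_t PV_t = 95.500335
Macaulay numerator sum_t t * PV_t:
  t * PV_t at t = 0.5000: 1.374156
  t * PV_t at t = 1.0000: 2.650253
  t * PV_t at t = 1.5000: 3.833539
  t * PV_t at t = 2.0000: 4.929011
  t * PV_t at t = 2.5000: 5.941431
  t * PV_t at t = 3.0000: 248.114995
Macaulay duration D = (sum_t t * PV_t) / P = 266.843386 / 95.500335 = 2.794162

Answer: Macaulay duration = 2.7942 years


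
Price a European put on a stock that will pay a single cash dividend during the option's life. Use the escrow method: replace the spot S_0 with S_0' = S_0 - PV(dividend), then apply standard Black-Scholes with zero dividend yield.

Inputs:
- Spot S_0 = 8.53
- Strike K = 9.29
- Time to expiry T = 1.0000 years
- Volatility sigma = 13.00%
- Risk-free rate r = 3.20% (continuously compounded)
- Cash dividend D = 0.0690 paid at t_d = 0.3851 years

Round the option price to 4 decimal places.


PV(D) = D * exp(-r * t_d) = 0.0690 * 0.98775242 = 0.06815492
S_0' = S_0 - PV(D) = 8.5300 - 0.06815492 = 8.46184508
d1 = (ln(S_0'/K) + (r + sigma^2/2)*T) / (sigma*sqrt(T)) = -0.40708699
d2 = d1 - sigma*sqrt(T) = -0.53708699
exp(-rT) = 0.96850658
N(-d1) = 0.65802795; N(-d2) = 0.70439623
P = K * exp(-rT) * N(-d2) - S_0' * N(-d1) = 9.2900 * 0.96850658 * 0.70439623 - 8.46184508 * 0.65802795 = 0.7696

Answer: Price = 0.7696


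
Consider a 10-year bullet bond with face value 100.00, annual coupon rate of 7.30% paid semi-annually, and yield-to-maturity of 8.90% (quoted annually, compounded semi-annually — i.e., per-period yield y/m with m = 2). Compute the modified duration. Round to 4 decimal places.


Answer: Modified duration = 6.7879

Derivation:
Coupon per period c = face * coupon_rate / m = 3.650000
Periods per year m = 2; per-period yield y/m = 0.044500
Number of cashflows N = 20
Cashflows (t years, CF_t, discount factor 1/(1+y/m)^(m*t), PV):
  t = 0.5000: CF_t = 3.650000, DF = 0.957396, PV = 3.494495
  t = 1.0000: CF_t = 3.650000, DF = 0.916607, PV = 3.345615
  t = 1.5000: CF_t = 3.650000, DF = 0.877556, PV = 3.203078
  t = 2.0000: CF_t = 3.650000, DF = 0.840168, PV = 3.066614
  t = 2.5000: CF_t = 3.650000, DF = 0.804374, PV = 2.935963
  t = 3.0000: CF_t = 3.650000, DF = 0.770104, PV = 2.810879
  t = 3.5000: CF_t = 3.650000, DF = 0.737294, PV = 2.691124
  t = 4.0000: CF_t = 3.650000, DF = 0.705883, PV = 2.576471
  t = 4.5000: CF_t = 3.650000, DF = 0.675809, PV = 2.466703
  t = 5.0000: CF_t = 3.650000, DF = 0.647017, PV = 2.361611
  t = 5.5000: CF_t = 3.650000, DF = 0.619451, PV = 2.260997
  t = 6.0000: CF_t = 3.650000, DF = 0.593060, PV = 2.164669
  t = 6.5000: CF_t = 3.650000, DF = 0.567793, PV = 2.072445
  t = 7.0000: CF_t = 3.650000, DF = 0.543603, PV = 1.984151
  t = 7.5000: CF_t = 3.650000, DF = 0.520443, PV = 1.899618
  t = 8.0000: CF_t = 3.650000, DF = 0.498270, PV = 1.818686
  t = 8.5000: CF_t = 3.650000, DF = 0.477042, PV = 1.741203
  t = 9.0000: CF_t = 3.650000, DF = 0.456718, PV = 1.667020
  t = 9.5000: CF_t = 3.650000, DF = 0.437260, PV = 1.595998
  t = 10.0000: CF_t = 103.650000, DF = 0.418631, PV = 43.391076
Price P = sum_t PV_t = 89.548418
First compute Macaulay numerator sum_t t * PV_t:
  t * PV_t at t = 0.5000: 1.747247
  t * PV_t at t = 1.0000: 3.345615
  t * PV_t at t = 1.5000: 4.804617
  t * PV_t at t = 2.0000: 6.133228
  t * PV_t at t = 2.5000: 7.339909
  t * PV_t at t = 3.0000: 8.432638
  t * PV_t at t = 3.5000: 9.418935
  t * PV_t at t = 4.0000: 10.305885
  t * PV_t at t = 4.5000: 11.100164
  t * PV_t at t = 5.0000: 11.808057
  t * PV_t at t = 5.5000: 12.435483
  t * PV_t at t = 6.0000: 12.988015
  t * PV_t at t = 6.5000: 13.470895
  t * PV_t at t = 7.0000: 13.889055
  t * PV_t at t = 7.5000: 14.247132
  t * PV_t at t = 8.0000: 14.549489
  t * PV_t at t = 8.5000: 14.800222
  t * PV_t at t = 9.0000: 15.003182
  t * PV_t at t = 9.5000: 15.161984
  t * PV_t at t = 10.0000: 433.910760
Macaulay duration D = 634.892512 / 89.548418 = 7.089936
Modified duration = D / (1 + y/m) = 7.089936 / (1 + 0.044500) = 6.787875


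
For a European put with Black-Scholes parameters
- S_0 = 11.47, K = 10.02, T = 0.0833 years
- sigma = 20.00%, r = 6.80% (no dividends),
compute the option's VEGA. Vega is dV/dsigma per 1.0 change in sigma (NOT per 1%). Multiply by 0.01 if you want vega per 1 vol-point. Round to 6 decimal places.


d1 = 2.4683584314; d2 = 2.4106349527
phi(d1) = 0.0189616795; exp(-qT) = 1.0000000000; exp(-rT) = 0.9943516125
Vega = S * exp(-qT) * phi(d1) * sqrt(T) = 11.4700 * 1.0000000000 * 0.0189616795 * 0.2886173938 = 0.062772

Answer: Vega = 0.062772


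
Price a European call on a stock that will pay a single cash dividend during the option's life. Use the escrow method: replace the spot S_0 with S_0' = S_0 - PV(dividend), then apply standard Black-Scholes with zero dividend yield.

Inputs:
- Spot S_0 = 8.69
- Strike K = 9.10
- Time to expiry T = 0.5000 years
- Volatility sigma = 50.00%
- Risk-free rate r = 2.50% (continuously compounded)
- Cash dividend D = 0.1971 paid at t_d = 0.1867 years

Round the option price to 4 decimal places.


PV(D) = D * exp(-r * t_d) = 0.1971 * 0.99534338 = 0.19618218
S_0' = S_0 - PV(D) = 8.6900 - 0.19618218 = 8.49381782
d1 = (ln(S_0'/K) + (r + sigma^2/2)*T) / (sigma*sqrt(T)) = 0.01715206
d2 = d1 - sigma*sqrt(T) = -0.33640133
exp(-rT) = 0.98757780
N(d1) = 0.50684235; N(d2) = 0.36828412
C = S_0' * N(d1) - K * exp(-rT) * N(d2) = 8.49381782 * 0.50684235 - 9.1000 * 0.98757780 * 0.36828412 = 0.9953

Answer: Price = 0.9953


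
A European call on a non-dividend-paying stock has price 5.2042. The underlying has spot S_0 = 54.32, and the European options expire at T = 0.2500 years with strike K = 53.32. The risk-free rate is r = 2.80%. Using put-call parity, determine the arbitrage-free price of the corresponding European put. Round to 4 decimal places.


Put-call parity: C - P = S_0 * exp(-qT) - K * exp(-rT).
S_0 * exp(-qT) = 54.3200 * 1.00000000 = 54.32000000
K * exp(-rT) = 53.3200 * 0.99302444 = 52.94806330
P = C - S*exp(-qT) + K*exp(-rT)
P = 5.2042 - 54.32000000 + 52.94806330 = 3.8323

Answer: Put price = 3.8323


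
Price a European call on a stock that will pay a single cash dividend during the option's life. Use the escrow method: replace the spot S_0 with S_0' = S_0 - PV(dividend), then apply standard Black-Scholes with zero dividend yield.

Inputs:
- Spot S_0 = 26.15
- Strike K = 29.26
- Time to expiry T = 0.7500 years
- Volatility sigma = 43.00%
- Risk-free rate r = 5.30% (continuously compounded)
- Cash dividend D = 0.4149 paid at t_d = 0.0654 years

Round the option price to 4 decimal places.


Answer: Price = 2.8965

Derivation:
PV(D) = D * exp(-r * t_d) = 0.4149 * 0.99653980 = 0.41346436
S_0' = S_0 - PV(D) = 26.1500 - 0.41346436 = 25.73653564
d1 = (ln(S_0'/K) + (r + sigma^2/2)*T) / (sigma*sqrt(T)) = -0.05161859
d2 = d1 - sigma*sqrt(T) = -0.42400951
exp(-rT) = 0.96102967
N(d1) = 0.47941630; N(d2) = 0.33577944
C = S_0' * N(d1) - K * exp(-rT) * N(d2) = 25.73653564 * 0.47941630 - 29.2600 * 0.96102967 * 0.33577944 = 2.8965


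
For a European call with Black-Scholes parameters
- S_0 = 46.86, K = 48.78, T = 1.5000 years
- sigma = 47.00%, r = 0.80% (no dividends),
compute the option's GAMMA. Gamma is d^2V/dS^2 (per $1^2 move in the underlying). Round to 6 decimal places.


d1 = 0.2389017579; d2 = -0.3367283317
phi(d1) = 0.3877185620; exp(-qT) = 1.0000000000; exp(-rT) = 0.9880717129
Gamma = exp(-qT) * phi(d1) / (S * sigma * sqrt(T)) = 1.0000000000 * 0.3877185620 / (46.8600 * 0.4700 * 1.2247448714) = 0.014374

Answer: Gamma = 0.014374


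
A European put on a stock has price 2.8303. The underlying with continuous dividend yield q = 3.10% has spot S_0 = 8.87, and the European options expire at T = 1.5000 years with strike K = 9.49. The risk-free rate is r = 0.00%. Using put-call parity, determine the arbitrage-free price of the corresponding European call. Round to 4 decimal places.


Answer: Call price = 1.8073

Derivation:
Put-call parity: C - P = S_0 * exp(-qT) - K * exp(-rT).
S_0 * exp(-qT) = 8.8700 * 0.95456456 = 8.46698765
K * exp(-rT) = 9.4900 * 1.00000000 = 9.49000000
C = P + S*exp(-qT) - K*exp(-rT)
C = 2.8303 + 8.46698765 - 9.49000000 = 1.8073


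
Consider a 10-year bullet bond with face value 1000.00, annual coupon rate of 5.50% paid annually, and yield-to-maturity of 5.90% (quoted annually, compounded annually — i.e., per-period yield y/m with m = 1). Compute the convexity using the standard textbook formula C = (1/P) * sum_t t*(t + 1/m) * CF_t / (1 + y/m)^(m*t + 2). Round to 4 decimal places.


Coupon per period c = face * coupon_rate / m = 55.000000
Periods per year m = 1; per-period yield y/m = 0.059000
Number of cashflows N = 10
Cashflows (t years, CF_t, discount factor 1/(1+y/m)^(m*t), PV):
  t = 1.0000: CF_t = 55.000000, DF = 0.944287, PV = 51.935788
  t = 2.0000: CF_t = 55.000000, DF = 0.891678, PV = 49.042293
  t = 3.0000: CF_t = 55.000000, DF = 0.842000, PV = 46.310003
  t = 4.0000: CF_t = 55.000000, DF = 0.795090, PV = 43.729937
  t = 5.0000: CF_t = 55.000000, DF = 0.750793, PV = 41.293614
  t = 6.0000: CF_t = 55.000000, DF = 0.708964, PV = 38.993025
  t = 7.0000: CF_t = 55.000000, DF = 0.669466, PV = 36.820609
  t = 8.0000: CF_t = 55.000000, DF = 0.632168, PV = 34.769225
  t = 9.0000: CF_t = 55.000000, DF = 0.596948, PV = 32.832129
  t = 10.0000: CF_t = 1055.000000, DF = 0.563690, PV = 594.693044
Price P = sum_t PV_t = 970.419667
Convexity numerator sum_t t*(t + 1/m) * CF_t / (1+y/m)^(m*t + 2):
  t = 1.0000: term = 92.620006
  t = 2.0000: term = 262.379620
  t = 3.0000: term = 495.523362
  t = 4.0000: term = 779.860501
  t = 5.0000: term = 1104.618274
  t = 6.0000: term = 1460.307444
  t = 7.0000: term = 1838.599237
  t = 8.0000: term = 2232.212752
  t = 9.0000: term = 2634.812030
  t = 10.0000: term = 58330.221218
Convexity = (1/P) * sum = 69231.154446 / 970.419667 = 71.341459

Answer: Convexity = 71.3415


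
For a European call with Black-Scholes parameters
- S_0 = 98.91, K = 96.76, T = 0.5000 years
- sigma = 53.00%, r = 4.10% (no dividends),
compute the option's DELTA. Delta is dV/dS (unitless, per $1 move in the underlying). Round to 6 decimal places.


d1 = 0.3007249360; d2 = -0.0740416580
phi(d1) = 0.3813047798; exp(-qT) = 1.0000000000; exp(-rT) = 0.9797086965
N(d1) = 0.6181878739
Delta = exp(-qT) * N(d1) = 1.0000000000 * 0.6181878739 = 0.618188

Answer: Delta = 0.618188


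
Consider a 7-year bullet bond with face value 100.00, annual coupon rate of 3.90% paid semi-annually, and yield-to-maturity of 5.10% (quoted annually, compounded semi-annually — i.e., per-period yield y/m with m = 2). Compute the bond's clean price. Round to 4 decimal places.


Answer: Price = 93.0097

Derivation:
Coupon per period c = face * coupon_rate / m = 1.950000
Periods per year m = 2; per-period yield y/m = 0.025500
Number of cashflows N = 14
Cashflows (t years, CF_t, discount factor 1/(1+y/m)^(m*t), PV):
  t = 0.5000: CF_t = 1.950000, DF = 0.975134, PV = 1.901511
  t = 1.0000: CF_t = 1.950000, DF = 0.950886, PV = 1.854229
  t = 1.5000: CF_t = 1.950000, DF = 0.927242, PV = 1.808122
  t = 2.0000: CF_t = 1.950000, DF = 0.904185, PV = 1.763161
  t = 2.5000: CF_t = 1.950000, DF = 0.881702, PV = 1.719318
  t = 3.0000: CF_t = 1.950000, DF = 0.859777, PV = 1.676566
  t = 3.5000: CF_t = 1.950000, DF = 0.838398, PV = 1.634877
  t = 4.0000: CF_t = 1.950000, DF = 0.817551, PV = 1.594224
  t = 4.5000: CF_t = 1.950000, DF = 0.797222, PV = 1.554582
  t = 5.0000: CF_t = 1.950000, DF = 0.777398, PV = 1.515926
  t = 5.5000: CF_t = 1.950000, DF = 0.758067, PV = 1.478231
  t = 6.0000: CF_t = 1.950000, DF = 0.739217, PV = 1.441473
  t = 6.5000: CF_t = 1.950000, DF = 0.720836, PV = 1.405630
  t = 7.0000: CF_t = 101.950000, DF = 0.702912, PV = 71.661835
Price P = sum_t PV_t = 93.009684


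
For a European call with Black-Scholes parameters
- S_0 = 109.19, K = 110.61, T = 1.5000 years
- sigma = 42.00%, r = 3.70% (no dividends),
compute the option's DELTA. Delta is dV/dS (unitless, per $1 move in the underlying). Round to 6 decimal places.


Answer: Delta = 0.633061

Derivation:
d1 = 0.3399716471; d2 = -0.1744211989
phi(d1) = 0.3765407915; exp(-qT) = 1.0000000000; exp(-rT) = 0.9460120237
N(d1) = 0.6330610601
Delta = exp(-qT) * N(d1) = 1.0000000000 * 0.6330610601 = 0.633061


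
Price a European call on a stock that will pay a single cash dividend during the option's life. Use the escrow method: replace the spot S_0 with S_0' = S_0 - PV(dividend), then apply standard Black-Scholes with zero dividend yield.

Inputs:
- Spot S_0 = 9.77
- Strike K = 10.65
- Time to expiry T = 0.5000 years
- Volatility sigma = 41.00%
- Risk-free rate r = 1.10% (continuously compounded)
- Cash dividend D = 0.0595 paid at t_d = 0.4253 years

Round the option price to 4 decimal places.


PV(D) = D * exp(-r * t_d) = 0.0595 * 0.99533263 = 0.05922229
S_0' = S_0 - PV(D) = 9.7700 - 0.05922229 = 9.71077771
d1 = (ln(S_0'/K) + (r + sigma^2/2)*T) / (sigma*sqrt(T)) = -0.15452359
d2 = d1 - sigma*sqrt(T) = -0.44443737
exp(-rT) = 0.99451510
N(d1) = 0.43859845; N(d2) = 0.32836320
C = S_0' * N(d1) - K * exp(-rT) * N(d2) = 9.71077771 * 0.43859845 - 10.6500 * 0.99451510 * 0.32836320 = 0.7812

Answer: Price = 0.7812


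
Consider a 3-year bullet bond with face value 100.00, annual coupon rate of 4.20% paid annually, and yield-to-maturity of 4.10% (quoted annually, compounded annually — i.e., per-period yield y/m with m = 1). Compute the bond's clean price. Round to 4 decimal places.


Coupon per period c = face * coupon_rate / m = 4.200000
Periods per year m = 1; per-period yield y/m = 0.041000
Number of cashflows N = 3
Cashflows (t years, CF_t, discount factor 1/(1+y/m)^(m*t), PV):
  t = 1.0000: CF_t = 4.200000, DF = 0.960615, PV = 4.034582
  t = 2.0000: CF_t = 4.200000, DF = 0.922781, PV = 3.875679
  t = 3.0000: CF_t = 104.200000, DF = 0.886437, PV = 92.366722
Price P = sum_t PV_t = 100.276983

Answer: Price = 100.2770


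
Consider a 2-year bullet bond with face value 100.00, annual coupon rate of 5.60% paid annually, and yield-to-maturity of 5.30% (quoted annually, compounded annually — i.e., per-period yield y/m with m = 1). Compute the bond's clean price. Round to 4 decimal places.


Coupon per period c = face * coupon_rate / m = 5.600000
Periods per year m = 1; per-period yield y/m = 0.053000
Number of cashflows N = 2
Cashflows (t years, CF_t, discount factor 1/(1+y/m)^(m*t), PV):
  t = 1.0000: CF_t = 5.600000, DF = 0.949668, PV = 5.318139
  t = 2.0000: CF_t = 105.600000, DF = 0.901869, PV = 95.237322
Price P = sum_t PV_t = 100.555461

Answer: Price = 100.5555


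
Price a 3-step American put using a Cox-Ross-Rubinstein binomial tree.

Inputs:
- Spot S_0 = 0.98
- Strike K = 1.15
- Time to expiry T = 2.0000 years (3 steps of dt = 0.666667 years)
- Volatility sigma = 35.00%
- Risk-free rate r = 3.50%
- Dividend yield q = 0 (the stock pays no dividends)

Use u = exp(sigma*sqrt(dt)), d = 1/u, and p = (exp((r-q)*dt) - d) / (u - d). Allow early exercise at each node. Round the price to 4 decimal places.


Answer: Price = V(0,0) = 0.2652

Derivation:
dt = T/N = 0.666667
u = exp(sigma*sqrt(dt)) = 1.330791; d = 1/u = 0.751433
p = (exp((r-q)*dt) - d) / (u - d) = 0.469787
Discount per step: exp(-r*dt) = 0.976937
Stock lattice S(k, i) with i counting down-moves:
  k=0: S(0,0) = 0.9800
  k=1: S(1,0) = 1.3042; S(1,1) = 0.7364
  k=2: S(2,0) = 1.7356; S(2,1) = 0.9800; S(2,2) = 0.5534
  k=3: S(3,0) = 2.3097; S(3,1) = 1.3042; S(3,2) = 0.7364; S(3,3) = 0.4158
Terminal payoffs V(N, i) = max(K - S_T, 0):
  V(3,0) = 0.000000; V(3,1) = 0.000000; V(3,2) = 0.413596; V(3,3) = 0.734189
Backward induction: V(k, i) = exp(-r*dt) * [p * V(k+1, i) + (1-p) * V(k+1, i+1)]; then take max(V_cont, immediate exercise) for American.
  V(2,0) = exp(-r*dt) * [p*0.000000 + (1-p)*0.000000] = 0.000000; exercise = 0.000000; V(2,0) = max -> 0.000000
  V(2,1) = exp(-r*dt) * [p*0.000000 + (1-p)*0.413596] = 0.214236; exercise = 0.170000; V(2,1) = max -> 0.214236
  V(2,2) = exp(-r*dt) * [p*0.413596 + (1-p)*0.734189] = 0.570119; exercise = 0.596642; V(2,2) = max -> 0.596642
  V(1,0) = exp(-r*dt) * [p*0.000000 + (1-p)*0.214236] = 0.110971; exercise = 0.000000; V(1,0) = max -> 0.110971
  V(1,1) = exp(-r*dt) * [p*0.214236 + (1-p)*0.596642] = 0.407376; exercise = 0.413596; V(1,1) = max -> 0.413596
  V(0,0) = exp(-r*dt) * [p*0.110971 + (1-p)*0.413596] = 0.265167; exercise = 0.170000; V(0,0) = max -> 0.265167


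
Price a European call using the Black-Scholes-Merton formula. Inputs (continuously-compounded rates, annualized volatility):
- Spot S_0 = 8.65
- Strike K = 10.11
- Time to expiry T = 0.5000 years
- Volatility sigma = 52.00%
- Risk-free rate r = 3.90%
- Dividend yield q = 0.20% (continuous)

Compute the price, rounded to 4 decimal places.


d1 = (ln(S/K) + (r - q + 0.5*sigma^2) * T) / (sigma * sqrt(T)) = -0.19000969
d2 = d1 - sigma * sqrt(T) = -0.55770521
exp(-rT) = 0.98068890; exp(-qT) = 0.99900050
C = S_0 * exp(-qT) * N(d1) - K * exp(-rT) * N(d2)
N(d1) = 0.42465077; N(d2) = 0.28852285
C = 8.6500 * 0.99900050 * 0.42465077 - 10.1100 * 0.98068890 * 0.28852285 = 0.8089

Answer: Price = 0.8089


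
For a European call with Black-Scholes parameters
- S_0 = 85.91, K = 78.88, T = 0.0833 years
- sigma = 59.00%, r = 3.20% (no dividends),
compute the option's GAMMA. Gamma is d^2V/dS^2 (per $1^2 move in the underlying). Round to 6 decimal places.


Answer: Gamma = 0.022749

Derivation:
d1 = 0.6021489593; d2 = 0.4318646970
phi(d1) = 0.3327944597; exp(-qT) = 1.0000000000; exp(-rT) = 0.9973379496
Gamma = exp(-qT) * phi(d1) / (S * sigma * sqrt(T)) = 1.0000000000 * 0.3327944597 / (85.9100 * 0.5900 * 0.2886173938) = 0.022749


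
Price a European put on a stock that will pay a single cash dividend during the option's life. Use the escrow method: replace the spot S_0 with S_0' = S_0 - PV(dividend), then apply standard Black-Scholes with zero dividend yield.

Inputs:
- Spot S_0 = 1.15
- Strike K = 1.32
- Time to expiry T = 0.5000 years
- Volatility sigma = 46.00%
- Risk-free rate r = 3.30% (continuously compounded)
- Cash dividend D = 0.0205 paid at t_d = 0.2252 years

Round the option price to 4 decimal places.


Answer: Price = 0.2552

Derivation:
PV(D) = D * exp(-r * t_d) = 0.0205 * 0.99259595 = 0.02034822
S_0' = S_0 - PV(D) = 1.1500 - 0.02034822 = 1.12965178
d1 = (ln(S_0'/K) + (r + sigma^2/2)*T) / (sigma*sqrt(T)) = -0.26538734
d2 = d1 - sigma*sqrt(T) = -0.59065646
exp(-rT) = 0.98363538
N(-d1) = 0.60464446; N(-d2) = 0.72262469
P = K * exp(-rT) * N(-d2) - S_0' * N(-d1) = 1.3200 * 0.98363538 * 0.72262469 - 1.12965178 * 0.60464446 = 0.2552


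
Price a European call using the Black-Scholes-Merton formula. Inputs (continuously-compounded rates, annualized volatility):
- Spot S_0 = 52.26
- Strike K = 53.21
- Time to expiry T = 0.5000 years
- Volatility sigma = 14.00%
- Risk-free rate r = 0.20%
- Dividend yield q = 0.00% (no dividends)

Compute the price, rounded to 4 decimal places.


Answer: Price = 1.6630

Derivation:
d1 = (ln(S/K) + (r - q + 0.5*sigma^2) * T) / (sigma * sqrt(T)) = -0.12238087
d2 = d1 - sigma * sqrt(T) = -0.22137582
exp(-rT) = 0.99900050; exp(-qT) = 1.00000000
C = S_0 * exp(-qT) * N(d1) - K * exp(-rT) * N(d2)
N(d1) = 0.45129869; N(d2) = 0.41239991
C = 52.2600 * 1.00000000 * 0.45129869 - 53.2100 * 0.99900050 * 0.41239991 = 1.6630
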